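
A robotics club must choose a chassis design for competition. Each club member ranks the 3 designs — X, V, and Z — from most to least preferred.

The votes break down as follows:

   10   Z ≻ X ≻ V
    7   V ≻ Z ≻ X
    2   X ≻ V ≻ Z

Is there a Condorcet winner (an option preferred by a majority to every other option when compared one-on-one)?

Head-to-head results (19 voters total):
X vs V: X wins 12–7.
X vs Z: Z wins 17–2.
V vs Z: Z wins 10–9.
Z beats each rival — X (17–2), V (10–9) — so Z is the Condorcet winner.

Yes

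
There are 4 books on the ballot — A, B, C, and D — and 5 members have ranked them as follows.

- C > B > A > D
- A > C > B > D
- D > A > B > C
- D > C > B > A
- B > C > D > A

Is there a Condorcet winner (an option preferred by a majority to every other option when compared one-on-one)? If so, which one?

C

Head-to-head results (5 voters total):
A vs B: B wins 3–2.
A vs C: C wins 3–2.
A vs D: D wins 3–2.
B vs C: C wins 3–2.
B vs D: B wins 3–2.
C vs D: C wins 3–2.
C beats each rival — A (3–2), B (3–2), D (3–2) — so C is the Condorcet winner.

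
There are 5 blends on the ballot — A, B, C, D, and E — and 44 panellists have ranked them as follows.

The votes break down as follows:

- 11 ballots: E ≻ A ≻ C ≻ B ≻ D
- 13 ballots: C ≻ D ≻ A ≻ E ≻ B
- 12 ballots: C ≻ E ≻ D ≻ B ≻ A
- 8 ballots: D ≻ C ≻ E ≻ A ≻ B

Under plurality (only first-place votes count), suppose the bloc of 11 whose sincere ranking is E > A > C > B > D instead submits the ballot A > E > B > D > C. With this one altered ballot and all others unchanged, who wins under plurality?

First-place totals with the altered ballot: A 11, B 0, C 25, D 8, E 0.
The winner is unchanged: still C.

C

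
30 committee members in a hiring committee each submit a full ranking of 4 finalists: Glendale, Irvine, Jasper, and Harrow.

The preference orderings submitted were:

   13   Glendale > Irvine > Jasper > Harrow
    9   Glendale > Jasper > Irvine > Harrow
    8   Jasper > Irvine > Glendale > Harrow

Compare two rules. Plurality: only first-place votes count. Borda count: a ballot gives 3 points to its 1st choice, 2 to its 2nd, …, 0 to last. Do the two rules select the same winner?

Plurality first-place counts: Glendale 22, Irvine 0, Jasper 8, Harrow 0 → Glendale.
Borda totals: Glendale 74, Irvine 51, Jasper 55, Harrow 0 → Glendale.
The two rules agree on Glendale.

Yes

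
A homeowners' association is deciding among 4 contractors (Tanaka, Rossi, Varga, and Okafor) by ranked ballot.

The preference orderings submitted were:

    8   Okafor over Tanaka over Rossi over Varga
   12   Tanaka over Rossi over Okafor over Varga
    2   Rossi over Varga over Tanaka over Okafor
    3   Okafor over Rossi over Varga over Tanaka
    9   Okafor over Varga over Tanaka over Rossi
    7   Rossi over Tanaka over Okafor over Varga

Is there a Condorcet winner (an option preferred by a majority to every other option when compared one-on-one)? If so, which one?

Head-to-head results (41 voters total):
Tanaka vs Rossi: Tanaka wins 29–12.
Tanaka vs Varga: Tanaka wins 27–14.
Tanaka vs Okafor: Tanaka wins 21–20.
Rossi vs Varga: Rossi wins 32–9.
Rossi vs Okafor: Rossi wins 21–20.
Varga vs Okafor: Okafor wins 39–2.
Tanaka beats each rival — Rossi (29–12), Varga (27–14), Okafor (21–20) — so Tanaka is the Condorcet winner.

Tanaka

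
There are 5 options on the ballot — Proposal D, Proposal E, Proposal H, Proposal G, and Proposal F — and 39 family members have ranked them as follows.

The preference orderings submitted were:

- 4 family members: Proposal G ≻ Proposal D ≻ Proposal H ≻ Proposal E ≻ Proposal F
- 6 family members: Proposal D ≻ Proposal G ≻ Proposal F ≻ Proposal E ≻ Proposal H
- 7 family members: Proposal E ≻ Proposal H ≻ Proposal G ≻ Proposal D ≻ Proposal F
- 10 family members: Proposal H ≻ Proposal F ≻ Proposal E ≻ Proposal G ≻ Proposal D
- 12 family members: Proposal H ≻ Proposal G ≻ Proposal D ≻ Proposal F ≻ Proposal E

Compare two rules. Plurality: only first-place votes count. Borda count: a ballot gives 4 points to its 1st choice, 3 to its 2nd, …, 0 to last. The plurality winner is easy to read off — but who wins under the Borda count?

Plurality first-place counts: Proposal D 6, Proposal E 7, Proposal H 22, Proposal G 4, Proposal F 0 → Proposal H.
Borda totals: Proposal D 67, Proposal E 58, Proposal H 117, Proposal G 94, Proposal F 54 → Proposal H.

Proposal H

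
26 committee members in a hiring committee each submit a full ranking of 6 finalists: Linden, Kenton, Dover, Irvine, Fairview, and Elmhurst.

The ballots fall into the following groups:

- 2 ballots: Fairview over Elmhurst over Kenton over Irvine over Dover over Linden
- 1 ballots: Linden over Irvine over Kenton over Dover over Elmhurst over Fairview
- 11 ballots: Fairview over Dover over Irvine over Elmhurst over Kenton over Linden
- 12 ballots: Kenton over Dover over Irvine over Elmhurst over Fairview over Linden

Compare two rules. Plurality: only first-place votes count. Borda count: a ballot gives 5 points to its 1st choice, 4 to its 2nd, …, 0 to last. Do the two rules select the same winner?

Plurality first-place counts: Linden 1, Kenton 12, Dover 0, Irvine 0, Fairview 13, Elmhurst 0 → Fairview.
Borda totals: Linden 5, Kenton 80, Dover 96, Irvine 77, Fairview 77, Elmhurst 55 → Dover.
The two rules disagree: plurality picks Fairview, Borda picks Dover.

No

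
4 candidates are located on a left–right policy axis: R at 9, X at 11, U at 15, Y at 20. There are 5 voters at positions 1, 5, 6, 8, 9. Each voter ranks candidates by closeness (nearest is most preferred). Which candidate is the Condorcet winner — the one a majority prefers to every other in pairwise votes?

R

With single-peaked preferences on a line, the Condorcet winner is the candidate closest to the median voter.
The median voter (position 6) is closest to R at 9.
Check: R vs Y — voters closer to R: 5 of 5.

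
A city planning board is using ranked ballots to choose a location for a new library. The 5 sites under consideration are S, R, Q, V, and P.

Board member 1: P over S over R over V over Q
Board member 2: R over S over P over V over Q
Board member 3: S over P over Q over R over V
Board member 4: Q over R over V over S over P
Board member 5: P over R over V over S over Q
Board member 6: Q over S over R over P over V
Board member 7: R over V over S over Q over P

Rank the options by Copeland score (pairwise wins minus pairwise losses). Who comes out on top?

Pairwise results:
  S vs R: R wins 4–3.
  S vs Q: S wins 5–2.
  S vs V: S wins 4–3.
  S vs P: S wins 5–2.
  R vs Q: R wins 4–3.
  R vs V: R wins 7–0.
  R vs P: R wins 4–3.
  Q vs V: V wins 4–3.
  Q vs P: P wins 4–3.
  V vs P: P wins 5–2.
Copeland scores (wins − losses):
  S: 3 − 1 = 2
  R: 4 − 0 = 4
  Q: 0 − 4 = -4
  V: 1 − 3 = -2
  P: 2 − 2 = 0
R has the best Copeland score.

R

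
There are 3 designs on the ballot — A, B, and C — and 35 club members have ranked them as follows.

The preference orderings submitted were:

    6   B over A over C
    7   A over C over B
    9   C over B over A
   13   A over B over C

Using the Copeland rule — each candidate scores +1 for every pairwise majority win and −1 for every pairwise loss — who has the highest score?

Pairwise results:
  A vs B: A wins 20–15.
  A vs C: A wins 26–9.
  B vs C: B wins 19–16.
Copeland scores (wins − losses):
  A: 2 − 0 = 2
  B: 1 − 1 = 0
  C: 0 − 2 = -2
A has the best Copeland score.

A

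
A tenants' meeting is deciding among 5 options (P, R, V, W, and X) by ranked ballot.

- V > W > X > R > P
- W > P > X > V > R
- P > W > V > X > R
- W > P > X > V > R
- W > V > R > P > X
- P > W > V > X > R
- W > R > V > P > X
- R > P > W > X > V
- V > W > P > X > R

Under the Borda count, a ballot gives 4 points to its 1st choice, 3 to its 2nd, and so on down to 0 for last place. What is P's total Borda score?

Borda scores:
  P: 0 + 3 + 4 + 3 + 1 + 4 + 1 + 3 + 2 = 21
  R: 1 + 0 + 0 + 0 + 2 + 0 + 3 + 4 + 0 = 10
  V: 4 + 1 + 2 + 1 + 3 + 2 + 2 + 0 + 4 = 19
  W: 3 + 4 + 3 + 4 + 4 + 3 + 4 + 2 + 3 = 30
  X: 2 + 2 + 1 + 2 + 0 + 1 + 0 + 1 + 1 = 10

21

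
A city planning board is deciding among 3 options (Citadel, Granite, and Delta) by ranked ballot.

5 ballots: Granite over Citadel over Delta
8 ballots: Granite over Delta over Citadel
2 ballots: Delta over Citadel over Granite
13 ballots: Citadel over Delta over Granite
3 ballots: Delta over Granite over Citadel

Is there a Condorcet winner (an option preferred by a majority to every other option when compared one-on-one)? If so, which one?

Head-to-head results (31 voters total):
Citadel vs Granite: Granite wins 16–15.
Citadel vs Delta: Citadel wins 18–13.
Granite vs Delta: Delta wins 18–13.
No candidate beats all others: Citadel beats Delta beats Granite beats Citadel, a majority cycle.

There is no Condorcet winner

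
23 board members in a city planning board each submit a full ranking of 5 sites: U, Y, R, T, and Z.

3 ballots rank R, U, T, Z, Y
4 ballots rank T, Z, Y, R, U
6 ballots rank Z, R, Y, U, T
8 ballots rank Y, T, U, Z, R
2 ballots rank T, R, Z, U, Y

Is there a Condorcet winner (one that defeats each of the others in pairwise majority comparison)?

No

Head-to-head results (23 voters total):
U vs Y: Y wins 18–5.
U vs R: R wins 15–8.
U vs T: T wins 14–9.
U vs Z: Z wins 12–11.
Y vs R: Y wins 12–11.
Y vs T: Y wins 14–9.
Y vs Z: Z wins 15–8.
R vs T: T wins 14–9.
R vs Z: Z wins 18–5.
T vs Z: T wins 17–6.
No candidate beats all others: Y beats T beats Z beats Y, a majority cycle.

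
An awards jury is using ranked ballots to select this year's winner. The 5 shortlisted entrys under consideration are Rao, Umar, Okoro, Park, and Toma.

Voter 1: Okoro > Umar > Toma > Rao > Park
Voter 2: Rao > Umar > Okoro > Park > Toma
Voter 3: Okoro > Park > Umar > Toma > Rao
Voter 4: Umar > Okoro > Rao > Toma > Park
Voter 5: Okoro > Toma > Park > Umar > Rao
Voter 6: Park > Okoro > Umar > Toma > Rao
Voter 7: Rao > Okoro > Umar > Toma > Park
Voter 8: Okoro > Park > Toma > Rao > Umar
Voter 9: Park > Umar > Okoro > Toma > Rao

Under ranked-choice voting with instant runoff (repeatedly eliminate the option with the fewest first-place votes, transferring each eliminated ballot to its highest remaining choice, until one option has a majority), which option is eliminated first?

Round 1: Okoro 4, Rao 2, Park 2, Umar 1, Toma 0. Toma has the fewest and is eliminated.
Round 2: Okoro 4, Rao 2, Park 2, Umar 1. Umar has the fewest and is eliminated.
Round 3: Okoro 5, Rao 2, Park 2. Okoro has a majority.

Toma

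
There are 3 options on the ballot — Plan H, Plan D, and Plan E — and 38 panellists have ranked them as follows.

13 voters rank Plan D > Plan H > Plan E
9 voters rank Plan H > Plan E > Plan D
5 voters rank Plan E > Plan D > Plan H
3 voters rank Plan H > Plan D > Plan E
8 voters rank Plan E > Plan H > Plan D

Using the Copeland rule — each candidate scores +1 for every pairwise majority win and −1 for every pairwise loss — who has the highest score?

Pairwise results:
  Plan H vs Plan D: Plan H wins 20–18.
  Plan H vs Plan E: Plan H wins 25–13.
  Plan D vs Plan E: Plan E wins 22–16.
Copeland scores (wins − losses):
  Plan H: 2 − 0 = 2
  Plan D: 0 − 2 = -2
  Plan E: 1 − 1 = 0
Plan H has the best Copeland score.

Plan H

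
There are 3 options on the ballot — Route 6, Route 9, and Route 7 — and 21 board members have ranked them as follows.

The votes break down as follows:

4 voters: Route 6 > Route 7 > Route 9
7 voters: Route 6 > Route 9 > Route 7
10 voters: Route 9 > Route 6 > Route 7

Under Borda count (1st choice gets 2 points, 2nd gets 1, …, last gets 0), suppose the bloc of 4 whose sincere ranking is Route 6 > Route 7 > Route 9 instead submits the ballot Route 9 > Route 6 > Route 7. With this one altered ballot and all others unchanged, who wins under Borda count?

Route 9

Borda totals with the altered ballot: Route 6 28, Route 9 35, Route 7 0.
The switch changes the winner from Route 6 to Route 9.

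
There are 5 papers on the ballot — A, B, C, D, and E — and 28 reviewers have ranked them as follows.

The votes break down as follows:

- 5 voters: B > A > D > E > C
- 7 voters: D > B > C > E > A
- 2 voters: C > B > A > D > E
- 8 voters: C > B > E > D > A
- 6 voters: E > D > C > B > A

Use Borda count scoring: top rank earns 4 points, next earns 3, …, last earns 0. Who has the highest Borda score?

B

Borda scores:
  A: 5·3 + 7·0 + 2·2 + 8·0 + 6·0 = 19
  B: 5·4 + 7·3 + 2·3 + 8·3 + 6·1 = 77
  C: 5·0 + 7·2 + 2·4 + 8·4 + 6·2 = 66
  D: 5·2 + 7·4 + 2·1 + 8·1 + 6·3 = 66
  E: 5·1 + 7·1 + 2·0 + 8·2 + 6·4 = 52
B has the highest total.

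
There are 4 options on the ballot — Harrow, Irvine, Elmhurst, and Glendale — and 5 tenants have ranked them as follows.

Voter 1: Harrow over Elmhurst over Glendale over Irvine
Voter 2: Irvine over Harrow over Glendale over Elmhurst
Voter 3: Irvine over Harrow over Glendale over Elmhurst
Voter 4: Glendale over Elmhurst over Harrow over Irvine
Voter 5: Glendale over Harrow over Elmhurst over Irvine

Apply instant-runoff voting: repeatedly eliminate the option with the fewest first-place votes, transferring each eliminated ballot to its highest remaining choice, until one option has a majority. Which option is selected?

Glendale

Round 1: Irvine 2, Glendale 2, Harrow 1, Elmhurst 0. Elmhurst has the fewest and is eliminated.
Round 2: Irvine 2, Glendale 2, Harrow 1. Harrow has the fewest and is eliminated.
Round 3: Glendale 3, Irvine 2. Glendale has a majority.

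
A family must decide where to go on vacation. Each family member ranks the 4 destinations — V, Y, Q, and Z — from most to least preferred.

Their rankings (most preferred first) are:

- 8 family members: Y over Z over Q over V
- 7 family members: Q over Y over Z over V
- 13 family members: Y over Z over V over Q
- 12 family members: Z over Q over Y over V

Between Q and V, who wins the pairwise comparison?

Q

Ballots ranking Q above V: 8+7+12 = 27.
Ballots ranking V above Q: 13.
Q wins the head-to-head, 27–13.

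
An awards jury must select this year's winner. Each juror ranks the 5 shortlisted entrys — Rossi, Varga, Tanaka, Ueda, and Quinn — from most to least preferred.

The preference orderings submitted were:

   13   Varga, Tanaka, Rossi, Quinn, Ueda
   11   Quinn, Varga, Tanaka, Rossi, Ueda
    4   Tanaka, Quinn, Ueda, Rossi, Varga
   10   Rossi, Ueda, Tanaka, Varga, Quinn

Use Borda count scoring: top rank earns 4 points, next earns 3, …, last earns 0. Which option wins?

Tanaka

Borda scores:
  Rossi: 13·2 + 11·1 + 4·1 + 10·4 = 81
  Varga: 13·4 + 11·3 + 4·0 + 10·1 = 95
  Tanaka: 13·3 + 11·2 + 4·4 + 10·2 = 97
  Ueda: 13·0 + 11·0 + 4·2 + 10·3 = 38
  Quinn: 13·1 + 11·4 + 4·3 + 10·0 = 69
Tanaka has the highest total.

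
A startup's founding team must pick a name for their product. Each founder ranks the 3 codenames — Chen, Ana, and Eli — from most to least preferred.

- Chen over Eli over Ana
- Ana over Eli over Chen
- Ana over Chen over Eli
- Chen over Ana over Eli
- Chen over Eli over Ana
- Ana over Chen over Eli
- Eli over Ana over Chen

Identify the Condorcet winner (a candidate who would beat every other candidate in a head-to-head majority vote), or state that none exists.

Ana

Head-to-head results (7 voters total):
Chen vs Ana: Ana wins 4–3.
Chen vs Eli: Chen wins 5–2.
Ana vs Eli: Ana wins 4–3.
Ana beats each rival — Chen (4–3), Eli (4–3) — so Ana is the Condorcet winner.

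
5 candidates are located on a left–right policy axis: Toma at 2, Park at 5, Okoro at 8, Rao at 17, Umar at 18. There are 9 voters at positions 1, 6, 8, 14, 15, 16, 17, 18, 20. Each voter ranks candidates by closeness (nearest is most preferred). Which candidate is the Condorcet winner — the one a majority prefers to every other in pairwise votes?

With single-peaked preferences on a line, the Condorcet winner is the candidate closest to the median voter.
The median voter (position 15) is closest to Rao at 17.
Check: Rao vs Park — voters closer to Rao: 6 of 9.

Rao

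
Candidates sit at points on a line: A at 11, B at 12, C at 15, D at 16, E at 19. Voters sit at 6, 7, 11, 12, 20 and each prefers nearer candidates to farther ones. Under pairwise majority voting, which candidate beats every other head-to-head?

A

With single-peaked preferences on a line, the Condorcet winner is the candidate closest to the median voter.
The median voter (position 11) is closest to A at 11.
Check: A vs D — voters closer to A: 4 of 5.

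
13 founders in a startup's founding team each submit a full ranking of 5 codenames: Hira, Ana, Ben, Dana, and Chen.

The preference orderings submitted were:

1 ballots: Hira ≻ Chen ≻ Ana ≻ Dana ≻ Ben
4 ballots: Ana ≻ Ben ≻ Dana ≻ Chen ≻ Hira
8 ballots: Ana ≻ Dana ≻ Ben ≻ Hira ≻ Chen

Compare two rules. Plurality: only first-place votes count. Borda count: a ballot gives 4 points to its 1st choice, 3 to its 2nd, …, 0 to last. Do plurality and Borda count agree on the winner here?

Plurality first-place counts: Hira 1, Ana 12, Ben 0, Dana 0, Chen 0 → Ana.
Borda totals: Hira 12, Ana 50, Ben 28, Dana 33, Chen 7 → Ana.
The two rules agree on Ana.

Yes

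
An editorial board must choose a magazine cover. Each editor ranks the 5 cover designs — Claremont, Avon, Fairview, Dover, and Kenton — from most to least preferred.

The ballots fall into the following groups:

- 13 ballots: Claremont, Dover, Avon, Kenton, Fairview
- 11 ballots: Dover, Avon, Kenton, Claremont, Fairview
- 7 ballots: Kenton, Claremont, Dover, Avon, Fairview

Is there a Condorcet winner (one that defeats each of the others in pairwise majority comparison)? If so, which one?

Head-to-head results (31 voters total):
Claremont vs Avon: Claremont wins 20–11.
Claremont vs Fairview: Claremont wins 31–0.
Claremont vs Dover: Claremont wins 20–11.
Claremont vs Kenton: Kenton wins 18–13.
Avon vs Fairview: Avon wins 31–0.
Avon vs Dover: Dover wins 31–0.
Avon vs Kenton: Avon wins 24–7.
Fairview vs Dover: Dover wins 31–0.
Fairview vs Kenton: Kenton wins 31–0.
Dover vs Kenton: Dover wins 24–7.
No candidate beats all others: Claremont beats Avon beats Kenton beats Claremont, a majority cycle.

There is no Condorcet winner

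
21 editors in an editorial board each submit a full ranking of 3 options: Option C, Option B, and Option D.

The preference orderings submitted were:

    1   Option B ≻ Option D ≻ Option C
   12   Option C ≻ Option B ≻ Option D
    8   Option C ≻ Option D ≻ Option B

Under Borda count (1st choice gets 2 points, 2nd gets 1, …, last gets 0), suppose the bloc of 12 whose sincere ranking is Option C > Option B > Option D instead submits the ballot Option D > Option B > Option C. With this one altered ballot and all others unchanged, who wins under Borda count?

Option D

Borda totals with the altered ballot: Option C 16, Option B 14, Option D 33.
The switch changes the winner from Option C to Option D.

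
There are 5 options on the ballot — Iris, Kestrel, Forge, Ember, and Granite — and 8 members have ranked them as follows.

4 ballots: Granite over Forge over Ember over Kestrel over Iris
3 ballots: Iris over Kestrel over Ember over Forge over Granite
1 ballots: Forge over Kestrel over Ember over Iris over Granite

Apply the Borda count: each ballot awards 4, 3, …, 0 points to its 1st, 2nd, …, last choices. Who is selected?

Borda scores:
  Iris: 4·0 + 3·4 + 1 = 13
  Kestrel: 4·1 + 3·3 + 3 = 16
  Forge: 4·3 + 3·1 + 4 = 19
  Ember: 4·2 + 3·2 + 2 = 16
  Granite: 4·4 + 3·0 + 0 = 16
Forge has the highest total.

Forge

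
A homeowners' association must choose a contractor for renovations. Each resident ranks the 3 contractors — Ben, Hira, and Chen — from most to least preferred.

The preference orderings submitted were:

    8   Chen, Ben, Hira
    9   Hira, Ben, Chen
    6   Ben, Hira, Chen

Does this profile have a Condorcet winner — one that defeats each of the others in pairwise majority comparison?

Head-to-head results (23 voters total):
Ben vs Hira: Ben wins 14–9.
Ben vs Chen: Ben wins 15–8.
Hira vs Chen: Hira wins 15–8.
Ben beats each rival — Hira (14–9), Chen (15–8) — so Ben is the Condorcet winner.

Yes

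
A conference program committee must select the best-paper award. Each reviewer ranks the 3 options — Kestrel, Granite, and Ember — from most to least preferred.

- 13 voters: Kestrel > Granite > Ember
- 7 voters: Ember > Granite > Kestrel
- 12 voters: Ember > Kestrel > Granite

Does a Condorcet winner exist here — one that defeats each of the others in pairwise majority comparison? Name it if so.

Ember

Head-to-head results (32 voters total):
Kestrel vs Granite: Kestrel wins 25–7.
Kestrel vs Ember: Ember wins 19–13.
Granite vs Ember: Ember wins 19–13.
Ember beats each rival — Kestrel (19–13), Granite (19–13) — so Ember is the Condorcet winner.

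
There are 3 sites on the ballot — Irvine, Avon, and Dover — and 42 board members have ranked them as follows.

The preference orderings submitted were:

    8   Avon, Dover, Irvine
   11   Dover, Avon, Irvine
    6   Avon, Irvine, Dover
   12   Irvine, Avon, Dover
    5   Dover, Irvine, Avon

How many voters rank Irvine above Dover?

Ballots ranking Irvine above Dover: 6+12 = 18.
Ballots ranking Dover above Irvine: 8+11+5 = 24.
So 18 of 42 voters prefer Irvine to Dover.

18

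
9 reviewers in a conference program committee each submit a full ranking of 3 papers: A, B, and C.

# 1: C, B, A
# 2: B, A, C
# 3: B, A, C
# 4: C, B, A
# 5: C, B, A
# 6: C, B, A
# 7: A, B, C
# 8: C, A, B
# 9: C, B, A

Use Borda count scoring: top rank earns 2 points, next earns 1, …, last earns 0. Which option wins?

C

Borda scores:
  A: 0 + 1 + 1 + 0 + 0 + 0 + 2 + 1 + 0 = 5
  B: 1 + 2 + 2 + 1 + 1 + 1 + 1 + 0 + 1 = 10
  C: 2 + 0 + 0 + 2 + 2 + 2 + 0 + 2 + 2 = 12
C has the highest total.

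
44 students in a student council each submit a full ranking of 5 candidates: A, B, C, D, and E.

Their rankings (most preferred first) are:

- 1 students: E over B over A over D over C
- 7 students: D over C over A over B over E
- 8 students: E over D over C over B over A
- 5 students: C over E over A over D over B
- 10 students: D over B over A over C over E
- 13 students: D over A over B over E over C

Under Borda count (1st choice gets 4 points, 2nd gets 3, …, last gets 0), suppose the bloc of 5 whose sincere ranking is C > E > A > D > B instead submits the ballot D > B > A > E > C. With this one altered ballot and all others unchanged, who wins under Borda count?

Borda totals with the altered ballot: A 85, B 89, C 47, D 165, E 54.
The winner is unchanged: still D.

D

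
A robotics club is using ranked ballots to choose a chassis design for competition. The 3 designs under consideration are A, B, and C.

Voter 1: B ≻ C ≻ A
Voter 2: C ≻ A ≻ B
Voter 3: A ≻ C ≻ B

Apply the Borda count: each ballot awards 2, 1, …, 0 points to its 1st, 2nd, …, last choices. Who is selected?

C

Borda scores:
  A: 0 + 1 + 2 = 3
  B: 2 + 0 + 0 = 2
  C: 1 + 2 + 1 = 4
C has the highest total.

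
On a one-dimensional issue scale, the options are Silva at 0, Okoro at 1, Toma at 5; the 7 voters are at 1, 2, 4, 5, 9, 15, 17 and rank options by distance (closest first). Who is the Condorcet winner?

Toma

With single-peaked preferences on a line, the Condorcet winner is the candidate closest to the median voter.
The median voter (position 5) is closest to Toma at 5.
Check: Toma vs Okoro — voters closer to Toma: 5 of 7.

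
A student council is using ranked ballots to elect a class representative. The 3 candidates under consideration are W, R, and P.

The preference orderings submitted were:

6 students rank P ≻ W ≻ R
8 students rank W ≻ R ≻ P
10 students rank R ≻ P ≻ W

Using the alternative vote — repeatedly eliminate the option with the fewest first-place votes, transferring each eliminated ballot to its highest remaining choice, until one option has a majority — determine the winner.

Round 1: R 10, W 8, P 6. P has the fewest and is eliminated.
Round 2: W 14, R 10. W has a majority.

W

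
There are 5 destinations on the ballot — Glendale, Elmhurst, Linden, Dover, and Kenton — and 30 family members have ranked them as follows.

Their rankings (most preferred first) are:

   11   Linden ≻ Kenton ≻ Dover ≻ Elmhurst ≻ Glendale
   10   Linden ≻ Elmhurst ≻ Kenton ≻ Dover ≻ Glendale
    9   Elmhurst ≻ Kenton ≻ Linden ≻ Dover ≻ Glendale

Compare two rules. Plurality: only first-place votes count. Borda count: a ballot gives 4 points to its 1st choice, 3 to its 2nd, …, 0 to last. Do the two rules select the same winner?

Yes

Plurality first-place counts: Glendale 0, Elmhurst 9, Linden 21, Dover 0, Kenton 0 → Linden.
Borda totals: Glendale 0, Elmhurst 77, Linden 102, Dover 41, Kenton 80 → Linden.
The two rules agree on Linden.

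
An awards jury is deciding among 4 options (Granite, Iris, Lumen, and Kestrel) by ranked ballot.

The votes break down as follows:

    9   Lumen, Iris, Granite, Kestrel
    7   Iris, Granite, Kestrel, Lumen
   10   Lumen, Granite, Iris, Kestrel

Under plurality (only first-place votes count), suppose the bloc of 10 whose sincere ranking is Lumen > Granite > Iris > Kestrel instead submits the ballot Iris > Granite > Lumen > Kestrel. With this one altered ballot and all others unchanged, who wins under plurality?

Iris

First-place totals with the altered ballot: Granite 0, Iris 17, Lumen 9, Kestrel 0.
The switch changes the winner from Lumen to Iris.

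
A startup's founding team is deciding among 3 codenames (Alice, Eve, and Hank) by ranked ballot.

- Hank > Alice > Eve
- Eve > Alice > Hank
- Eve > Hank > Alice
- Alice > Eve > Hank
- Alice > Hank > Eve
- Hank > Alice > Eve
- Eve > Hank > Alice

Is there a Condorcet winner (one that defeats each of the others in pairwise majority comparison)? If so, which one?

No Condorcet winner

Head-to-head results (7 voters total):
Alice vs Eve: Alice wins 4–3.
Alice vs Hank: Hank wins 4–3.
Eve vs Hank: Eve wins 4–3.
No candidate beats all others: Alice beats Eve beats Hank beats Alice, a majority cycle.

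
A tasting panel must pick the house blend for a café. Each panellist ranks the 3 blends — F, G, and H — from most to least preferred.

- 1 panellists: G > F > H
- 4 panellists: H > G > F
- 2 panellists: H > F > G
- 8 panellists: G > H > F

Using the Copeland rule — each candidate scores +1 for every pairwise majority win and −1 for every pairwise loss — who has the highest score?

Pairwise results:
  F vs G: G wins 13–2.
  F vs H: H wins 14–1.
  G vs H: G wins 9–6.
Copeland scores (wins − losses):
  F: 0 − 2 = -2
  G: 2 − 0 = 2
  H: 1 − 1 = 0
G has the best Copeland score.

G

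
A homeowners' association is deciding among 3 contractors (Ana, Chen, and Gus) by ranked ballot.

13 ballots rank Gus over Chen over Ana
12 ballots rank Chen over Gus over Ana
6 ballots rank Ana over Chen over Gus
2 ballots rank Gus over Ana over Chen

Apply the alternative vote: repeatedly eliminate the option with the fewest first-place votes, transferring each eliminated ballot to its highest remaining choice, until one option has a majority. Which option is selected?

Chen

Round 1: Gus 15, Chen 12, Ana 6. Ana has the fewest and is eliminated.
Round 2: Chen 18, Gus 15. Chen has a majority.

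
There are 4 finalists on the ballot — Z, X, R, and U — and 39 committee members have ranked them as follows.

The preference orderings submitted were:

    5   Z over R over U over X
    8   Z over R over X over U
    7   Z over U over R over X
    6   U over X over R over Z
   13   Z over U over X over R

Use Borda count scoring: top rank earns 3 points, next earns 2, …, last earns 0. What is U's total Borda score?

63

Borda scores:
  Z: 5·3 + 8·3 + 7·3 + 6·0 + 13·3 = 99
  X: 5·0 + 8·1 + 7·0 + 6·2 + 13·1 = 33
  R: 5·2 + 8·2 + 7·1 + 6·1 + 13·0 = 39
  U: 5·1 + 8·0 + 7·2 + 6·3 + 13·2 = 63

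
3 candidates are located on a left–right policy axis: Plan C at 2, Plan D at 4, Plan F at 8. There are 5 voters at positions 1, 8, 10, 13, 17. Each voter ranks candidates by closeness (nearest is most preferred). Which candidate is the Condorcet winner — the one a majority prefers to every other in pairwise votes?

With single-peaked preferences on a line, the Condorcet winner is the candidate closest to the median voter.
The median voter (position 10) is closest to Plan F at 8.
Check: Plan F vs Plan D — voters closer to Plan F: 4 of 5.

Plan F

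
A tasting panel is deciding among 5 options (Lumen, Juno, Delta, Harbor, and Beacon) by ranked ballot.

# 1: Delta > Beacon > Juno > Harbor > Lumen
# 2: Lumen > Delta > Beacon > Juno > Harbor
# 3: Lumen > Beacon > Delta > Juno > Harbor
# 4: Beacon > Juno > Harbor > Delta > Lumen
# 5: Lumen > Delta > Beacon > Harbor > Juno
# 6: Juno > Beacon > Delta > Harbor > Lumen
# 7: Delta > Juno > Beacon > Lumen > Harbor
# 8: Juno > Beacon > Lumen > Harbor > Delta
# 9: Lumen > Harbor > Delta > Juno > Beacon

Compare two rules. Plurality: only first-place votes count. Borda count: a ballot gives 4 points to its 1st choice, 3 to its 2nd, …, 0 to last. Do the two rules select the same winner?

No

Plurality first-place counts: Lumen 4, Juno 2, Delta 2, Harbor 0, Beacon 1 → Lumen.
Borda totals: Lumen 19, Juno 19, Delta 21, Harbor 9, Beacon 22 → Beacon.
The two rules disagree: plurality picks Lumen, Borda picks Beacon.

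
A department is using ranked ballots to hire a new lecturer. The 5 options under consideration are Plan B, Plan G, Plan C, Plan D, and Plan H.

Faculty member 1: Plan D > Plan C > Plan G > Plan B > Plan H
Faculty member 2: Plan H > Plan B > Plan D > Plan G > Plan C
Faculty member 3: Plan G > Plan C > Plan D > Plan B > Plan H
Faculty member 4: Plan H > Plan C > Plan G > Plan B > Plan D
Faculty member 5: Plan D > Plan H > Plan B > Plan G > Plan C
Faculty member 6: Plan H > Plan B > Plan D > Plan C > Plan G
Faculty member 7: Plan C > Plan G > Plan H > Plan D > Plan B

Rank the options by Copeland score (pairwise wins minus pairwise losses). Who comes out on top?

Plan H

Pairwise results:
  Plan B vs Plan G: Plan G wins 4–3.
  Plan B vs Plan C: Plan C wins 4–3.
  Plan B vs Plan D: Plan D wins 4–3.
  Plan B vs Plan H: Plan H wins 5–2.
  Plan G vs Plan C: Plan C wins 4–3.
  Plan G vs Plan D: Plan D wins 4–3.
  Plan G vs Plan H: Plan H wins 4–3.
  Plan C vs Plan D: Plan D wins 4–3.
  Plan C vs Plan H: Plan H wins 4–3.
  Plan D vs Plan H: Plan H wins 4–3.
Copeland scores (wins − losses):
  Plan B: 0 − 4 = -4
  Plan G: 1 − 3 = -2
  Plan C: 2 − 2 = 0
  Plan D: 3 − 1 = 2
  Plan H: 4 − 0 = 4
Plan H has the best Copeland score.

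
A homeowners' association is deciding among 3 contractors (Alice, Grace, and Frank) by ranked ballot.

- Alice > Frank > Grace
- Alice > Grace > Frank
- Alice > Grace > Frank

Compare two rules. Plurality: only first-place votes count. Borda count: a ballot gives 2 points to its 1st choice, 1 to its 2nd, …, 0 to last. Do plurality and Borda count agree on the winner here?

Yes

Plurality first-place counts: Alice 3, Grace 0, Frank 0 → Alice.
Borda totals: Alice 6, Grace 2, Frank 1 → Alice.
The two rules agree on Alice.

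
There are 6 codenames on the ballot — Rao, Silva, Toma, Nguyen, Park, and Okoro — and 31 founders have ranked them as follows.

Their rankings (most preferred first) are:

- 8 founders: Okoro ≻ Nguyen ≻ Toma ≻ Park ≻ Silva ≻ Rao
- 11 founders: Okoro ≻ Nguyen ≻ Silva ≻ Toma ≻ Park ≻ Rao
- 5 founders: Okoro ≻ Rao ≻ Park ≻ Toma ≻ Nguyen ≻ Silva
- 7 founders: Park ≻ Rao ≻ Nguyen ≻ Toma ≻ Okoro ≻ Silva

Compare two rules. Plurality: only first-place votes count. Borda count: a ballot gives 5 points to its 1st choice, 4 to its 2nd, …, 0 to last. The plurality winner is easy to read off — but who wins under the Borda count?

Plurality first-place counts: Rao 0, Silva 0, Toma 0, Nguyen 0, Park 7, Okoro 24 → Okoro.
Borda totals: Rao 48, Silva 41, Toma 70, Nguyen 102, Park 77, Okoro 127 → Okoro.

Okoro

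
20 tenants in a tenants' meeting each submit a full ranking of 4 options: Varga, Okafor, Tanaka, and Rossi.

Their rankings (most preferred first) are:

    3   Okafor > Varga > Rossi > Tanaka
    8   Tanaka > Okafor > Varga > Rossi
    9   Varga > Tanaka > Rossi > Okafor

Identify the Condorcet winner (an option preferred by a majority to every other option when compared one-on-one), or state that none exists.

Head-to-head results (20 voters total):
Varga vs Okafor: Okafor wins 11–9.
Varga vs Tanaka: Varga wins 12–8.
Varga vs Rossi: Varga wins 20–0.
Okafor vs Tanaka: Tanaka wins 17–3.
Okafor vs Rossi: Okafor wins 11–9.
Tanaka vs Rossi: Tanaka wins 17–3.
No candidate beats all others: Varga beats Tanaka beats Okafor beats Varga, a majority cycle.

There is no Condorcet winner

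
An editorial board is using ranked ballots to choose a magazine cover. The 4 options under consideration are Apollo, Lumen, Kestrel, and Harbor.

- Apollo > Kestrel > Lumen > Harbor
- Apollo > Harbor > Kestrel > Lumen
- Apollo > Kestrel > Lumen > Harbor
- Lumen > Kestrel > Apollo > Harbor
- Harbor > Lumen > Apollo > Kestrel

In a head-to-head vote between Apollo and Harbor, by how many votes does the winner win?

3

Ballots ranking Apollo above Harbor: 4.
Ballots ranking Harbor above Apollo: 1.
Apollo wins 4–1, a margin of 3.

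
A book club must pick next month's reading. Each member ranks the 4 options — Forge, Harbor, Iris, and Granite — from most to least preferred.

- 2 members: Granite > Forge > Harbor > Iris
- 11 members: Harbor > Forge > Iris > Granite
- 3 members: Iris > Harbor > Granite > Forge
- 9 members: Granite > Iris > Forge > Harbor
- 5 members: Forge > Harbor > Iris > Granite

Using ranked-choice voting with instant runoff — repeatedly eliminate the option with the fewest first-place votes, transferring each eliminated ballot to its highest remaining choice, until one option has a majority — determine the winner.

Harbor

Round 1: Harbor 11, Granite 11, Forge 5, Iris 3. Iris has the fewest and is eliminated.
Round 2: Harbor 14, Granite 11, Forge 5. Forge has the fewest and is eliminated.
Round 3: Harbor 19, Granite 11. Harbor has a majority.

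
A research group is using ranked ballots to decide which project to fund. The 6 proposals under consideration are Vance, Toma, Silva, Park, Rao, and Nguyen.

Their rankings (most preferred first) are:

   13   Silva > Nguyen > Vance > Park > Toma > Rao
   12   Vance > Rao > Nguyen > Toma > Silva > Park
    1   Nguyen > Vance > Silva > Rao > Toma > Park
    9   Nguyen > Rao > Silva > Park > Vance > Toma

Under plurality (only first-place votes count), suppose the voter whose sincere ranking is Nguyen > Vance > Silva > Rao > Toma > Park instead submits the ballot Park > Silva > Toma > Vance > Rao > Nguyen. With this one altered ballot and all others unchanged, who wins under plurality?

Silva

First-place totals with the altered ballot: Vance 12, Toma 0, Silva 13, Park 1, Rao 0, Nguyen 9.
The winner is unchanged: still Silva.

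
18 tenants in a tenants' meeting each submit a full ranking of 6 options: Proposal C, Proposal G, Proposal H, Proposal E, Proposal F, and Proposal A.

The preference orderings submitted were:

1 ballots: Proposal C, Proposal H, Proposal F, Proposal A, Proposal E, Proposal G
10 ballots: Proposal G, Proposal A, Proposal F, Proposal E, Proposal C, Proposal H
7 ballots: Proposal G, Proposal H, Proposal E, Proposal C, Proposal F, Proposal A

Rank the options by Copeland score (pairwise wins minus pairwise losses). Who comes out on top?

Pairwise results:
  Proposal C vs Proposal G: Proposal G wins 17–1.
  Proposal C vs Proposal H: Proposal C wins 11–7.
  Proposal C vs Proposal E: Proposal E wins 17–1.
  Proposal C vs Proposal F: Proposal F wins 10–8.
  Proposal C vs Proposal A: Proposal A wins 10–8.
  Proposal G vs Proposal H: Proposal G wins 17–1.
  Proposal G vs Proposal E: Proposal G wins 17–1.
  Proposal G vs Proposal F: Proposal G wins 17–1.
  Proposal G vs Proposal A: Proposal G wins 17–1.
  Proposal H vs Proposal E: Proposal E wins 10–8.
  Proposal H vs Proposal F: Proposal F wins 10–8.
  Proposal H vs Proposal A: Proposal A wins 10–8.
  Proposal E vs Proposal F: Proposal F wins 11–7.
  Proposal E vs Proposal A: Proposal A wins 11–7.
  Proposal F vs Proposal A: Proposal A wins 10–8.
Copeland scores (wins − losses):
  Proposal C: 1 − 4 = -3
  Proposal G: 5 − 0 = 5
  Proposal H: 0 − 5 = -5
  Proposal E: 2 − 3 = -1
  Proposal F: 3 − 2 = 1
  Proposal A: 4 − 1 = 3
Proposal G has the best Copeland score.

Proposal G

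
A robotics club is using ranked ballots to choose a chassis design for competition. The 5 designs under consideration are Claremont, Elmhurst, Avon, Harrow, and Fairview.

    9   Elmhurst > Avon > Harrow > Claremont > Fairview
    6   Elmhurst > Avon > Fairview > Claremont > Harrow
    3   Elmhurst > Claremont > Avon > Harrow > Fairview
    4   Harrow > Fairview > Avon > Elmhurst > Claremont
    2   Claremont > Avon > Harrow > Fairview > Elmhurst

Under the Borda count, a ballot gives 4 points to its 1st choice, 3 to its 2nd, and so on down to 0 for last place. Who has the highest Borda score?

Borda scores:
  Claremont: 9·1 + 6·1 + 3·3 + 4·0 + 2·4 = 32
  Elmhurst: 9·4 + 6·4 + 3·4 + 4·1 + 2·0 = 76
  Avon: 9·3 + 6·3 + 3·2 + 4·2 + 2·3 = 65
  Harrow: 9·2 + 6·0 + 3·1 + 4·4 + 2·2 = 41
  Fairview: 9·0 + 6·2 + 3·0 + 4·3 + 2·1 = 26
Elmhurst has the highest total.

Elmhurst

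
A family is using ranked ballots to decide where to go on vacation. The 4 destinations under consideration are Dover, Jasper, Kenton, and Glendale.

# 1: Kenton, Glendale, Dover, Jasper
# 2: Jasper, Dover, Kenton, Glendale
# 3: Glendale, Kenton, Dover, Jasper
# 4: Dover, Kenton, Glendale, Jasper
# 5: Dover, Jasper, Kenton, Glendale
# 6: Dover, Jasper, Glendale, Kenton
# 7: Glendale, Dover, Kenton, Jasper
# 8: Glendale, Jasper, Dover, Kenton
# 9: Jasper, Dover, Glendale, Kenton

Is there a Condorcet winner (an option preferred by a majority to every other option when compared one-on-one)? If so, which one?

Head-to-head results (9 voters total):
Dover vs Jasper: Dover wins 6–3.
Dover vs Kenton: Dover wins 7–2.
Dover vs Glendale: Dover wins 5–4.
Jasper vs Kenton: Jasper wins 5–4.
Jasper vs Glendale: Glendale wins 5–4.
Kenton vs Glendale: Glendale wins 5–4.
Dover beats each rival — Jasper (6–3), Kenton (7–2), Glendale (5–4) — so Dover is the Condorcet winner.

Dover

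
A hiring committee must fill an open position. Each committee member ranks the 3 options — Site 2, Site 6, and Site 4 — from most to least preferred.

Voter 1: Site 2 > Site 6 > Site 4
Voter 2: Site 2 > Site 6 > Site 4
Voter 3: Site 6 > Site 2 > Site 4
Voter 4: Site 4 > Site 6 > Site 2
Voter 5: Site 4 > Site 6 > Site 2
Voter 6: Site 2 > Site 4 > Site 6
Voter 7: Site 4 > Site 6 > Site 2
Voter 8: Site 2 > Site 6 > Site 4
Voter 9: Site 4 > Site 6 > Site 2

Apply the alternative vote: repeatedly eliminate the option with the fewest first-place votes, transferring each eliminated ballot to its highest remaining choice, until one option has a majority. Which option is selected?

Round 1: Site 2 4, Site 4 4, Site 6 1. Site 6 has the fewest and is eliminated.
Round 2: Site 2 5, Site 4 4. Site 2 has a majority.

Site 2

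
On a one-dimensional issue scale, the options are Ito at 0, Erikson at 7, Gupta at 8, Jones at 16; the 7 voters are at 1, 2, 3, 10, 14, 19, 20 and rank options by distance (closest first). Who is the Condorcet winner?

Gupta

With single-peaked preferences on a line, the Condorcet winner is the candidate closest to the median voter.
The median voter (position 10) is closest to Gupta at 8.
Check: Gupta vs Ito — voters closer to Gupta: 4 of 7.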